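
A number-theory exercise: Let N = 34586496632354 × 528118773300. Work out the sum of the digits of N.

108

34586496632354 × 528118773300 = 18265778174223375571348200
Sum of its 26 digits: 108.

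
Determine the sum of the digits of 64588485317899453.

6+4+5+8+8+4+8+5+3+1+7+8+9+9+4+5+3 = 97

97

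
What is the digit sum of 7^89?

364

7^89 = 1635782513474434908477160959077878011007714974754996979744938053160034289607
Sum of its 76 digits: 364.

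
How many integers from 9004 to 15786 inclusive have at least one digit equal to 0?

2583

The integers in [9004, 15786] that have at least one digit equal to 0: 9004, 9005, 9006, 9007, 9008, 9009, …, 15770, 15780.
2583 qualify.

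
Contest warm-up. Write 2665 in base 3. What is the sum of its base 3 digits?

9

2665 in base 3 is 10122201.
Digit sum: 1+0+1+2+2+2+0+1 = 9.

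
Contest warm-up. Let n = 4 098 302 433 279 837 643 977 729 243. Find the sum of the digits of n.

4+0+9+8+3+0+2+4+3+3+2+7+9+8+3+7+6+4+3+9+7+7+7+2+9+2+4+3 = 135

135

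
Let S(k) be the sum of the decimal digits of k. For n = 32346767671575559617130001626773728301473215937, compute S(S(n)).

2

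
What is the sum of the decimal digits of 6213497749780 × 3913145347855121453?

6213497749780 × 3913145347855121453 = 24314319813459872497664104030340
Sum of its 32 digits: 125.

125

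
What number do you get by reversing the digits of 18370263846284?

Reversing 18370263846284 gives 48264836207381.

48264836207381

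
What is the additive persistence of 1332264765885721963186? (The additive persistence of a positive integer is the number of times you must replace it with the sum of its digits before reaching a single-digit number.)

2

1332264765885721963186 → 103 → 4 (2 steps)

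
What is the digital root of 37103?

5

3+7+1+0+3 = 14
1+4 = 5
(Equivalently, 37103 mod 9 = 5.)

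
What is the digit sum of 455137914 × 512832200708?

78

455137914 × 512832200708 = 233409378062268443112
Sum of its 21 digits: 78.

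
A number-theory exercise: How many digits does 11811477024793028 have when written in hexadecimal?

14

11811477024793028 in base 16 is 29F679CC55E1C4, which has 14 digits.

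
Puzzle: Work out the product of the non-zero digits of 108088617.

1×8×8×8×6×1×7 = 21504

21504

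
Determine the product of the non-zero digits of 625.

60

6×2×5 = 60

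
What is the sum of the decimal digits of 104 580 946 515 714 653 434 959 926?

125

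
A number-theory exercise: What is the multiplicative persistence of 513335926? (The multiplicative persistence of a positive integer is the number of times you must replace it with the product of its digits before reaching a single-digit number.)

2

513335926 → 72900 → 0 (2 steps)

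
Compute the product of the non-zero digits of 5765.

5×7×6×5 = 1050

1050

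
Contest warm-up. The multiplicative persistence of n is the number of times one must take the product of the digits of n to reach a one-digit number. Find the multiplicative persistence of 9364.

4

9364 → 648 → 192 → 18 → 8 (4 steps)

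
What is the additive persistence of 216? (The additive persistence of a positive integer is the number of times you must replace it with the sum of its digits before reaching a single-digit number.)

216 → 9 (1 step)

1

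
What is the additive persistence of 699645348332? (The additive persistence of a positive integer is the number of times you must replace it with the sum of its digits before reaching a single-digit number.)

2

699645348332 → 62 → 8 (2 steps)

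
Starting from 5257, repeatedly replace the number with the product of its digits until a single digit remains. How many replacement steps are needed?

2

5257 → 350 → 0 (2 steps)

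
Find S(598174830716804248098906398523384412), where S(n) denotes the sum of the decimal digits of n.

169

5+9+8+1+7+4+8+3+0+7+1+6+8+0+4+2+4+8+0+9+8+9+0+6+3+9+8+5+2+3+3+8+4+4+1+2 = 169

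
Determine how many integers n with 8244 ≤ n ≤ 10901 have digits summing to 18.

149

The integers in [8244, 10901] that have digits summing to 18: 8244, 8253, 8262, 8271, 8280, 8307, …, 10881, 10890.
149 qualify.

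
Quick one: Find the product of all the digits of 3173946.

3×1×7×3×9×4×6 = 13608

13608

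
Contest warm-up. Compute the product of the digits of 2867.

2×8×6×7 = 672

672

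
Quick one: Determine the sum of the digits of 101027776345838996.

1+0+1+0+2+7+7+7+6+3+4+5+8+3+8+9+9+6 = 86

86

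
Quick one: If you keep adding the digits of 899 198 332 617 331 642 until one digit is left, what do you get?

4

8+9+9+1+9+8+3+3+2+6+1+7+3+3+1+6+4+2 = 85
8+5 = 13
1+3 = 4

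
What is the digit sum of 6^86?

279

6^86 = 8336956452438171696218513660416009914138901025162730927971742253056
Sum of its 67 digits: 279.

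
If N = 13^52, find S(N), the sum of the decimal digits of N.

13^52 = 8415003868347247618489696679505181495471801448798649088081
Sum of its 58 digits: 292.

292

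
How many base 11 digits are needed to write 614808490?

9

614808490 in base 11 is 29605279A, which has 9 digits.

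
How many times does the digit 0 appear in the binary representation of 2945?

2945 in base 2 is 101110000001.
The digit 0 appears 7 times.

7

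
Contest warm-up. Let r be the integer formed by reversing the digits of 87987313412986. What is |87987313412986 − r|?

19065882034008

Reverse of 87987313412986 is 68921431378978.
|87987313412986 − 68921431378978| = 19065882034008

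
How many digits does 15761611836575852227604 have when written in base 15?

15761611836575852227604 in base 15 is A9E9205CD88B064DDBE, which has 19 digits.

19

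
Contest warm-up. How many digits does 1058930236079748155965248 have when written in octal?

1058930236079748155965248 in base 8 is 340171344364732774201777500, which has 27 digits.

27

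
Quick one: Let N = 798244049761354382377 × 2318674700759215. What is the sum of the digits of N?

798244049761354382377 × 2318674700759215 = 1850868283213232300391242429316354055
Sum of its 37 digits: 133.

133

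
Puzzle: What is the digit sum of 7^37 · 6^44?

7^37 · 6^44 = 321575162231848432489069494729170017332404768279561848068790812672
Sum of its 66 digits: 297.

297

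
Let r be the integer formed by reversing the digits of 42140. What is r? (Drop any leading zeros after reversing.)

Reversing 42140 gives 4124.

4124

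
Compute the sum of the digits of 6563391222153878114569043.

6+5+6+3+3+9+1+2+2+2+1+5+3+8+7+8+1+1+4+5+6+9+0+4+3 = 104

104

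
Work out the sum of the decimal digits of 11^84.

397

11^84 = 2999062754174580621444557664122388274963717433652437940577512878446736163557021296243441
Sum of its 88 digits: 397.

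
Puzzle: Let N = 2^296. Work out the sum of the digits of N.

391

2^296 = 127314748520905380391777855525586135065716774604121015664758778084648831235208544136462336
Sum of its 90 digits: 391.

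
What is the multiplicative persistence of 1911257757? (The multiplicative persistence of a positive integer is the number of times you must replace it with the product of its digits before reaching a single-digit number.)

2

1911257757 → 154350 → 0 (2 steps)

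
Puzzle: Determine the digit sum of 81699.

33

8+1+6+9+9 = 33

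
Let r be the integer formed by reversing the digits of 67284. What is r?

Reversing 67284 gives 48276.

48276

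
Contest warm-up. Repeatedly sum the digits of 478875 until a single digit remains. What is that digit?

4+7+8+8+7+5 = 39
3+9 = 12
1+2 = 3

3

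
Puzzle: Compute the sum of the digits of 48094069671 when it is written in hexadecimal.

48094069671 in base 16 is B32A143A7.
Digit sum: 11+3+2+10+1+4+3+10+7 = 51.

51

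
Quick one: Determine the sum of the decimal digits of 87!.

87! = 2107757298379527717213600518699389595229783738061356212322972511214654115727593174080683423236414793504734471782400000000000000000000
Sum of its 133 digits: 495.

495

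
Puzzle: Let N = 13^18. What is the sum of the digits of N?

91

13^18 = 112455406951957393129
Sum of its 21 digits: 91.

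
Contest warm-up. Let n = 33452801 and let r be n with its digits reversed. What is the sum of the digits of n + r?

Reversal of 33452801 is 10825433; 33452801 + 10825433 = 44278234.
Digit sum of 44278234: 4+4+2+7+8+2+3+4 = 34.

34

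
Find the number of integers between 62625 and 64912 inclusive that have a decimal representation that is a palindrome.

23

The integers in [62625, 64912] that have a decimal representation that is a palindrome: 62626, 62726, 62826, 62926, 63036, 63136, …, 64746, 64846.
23 qualify.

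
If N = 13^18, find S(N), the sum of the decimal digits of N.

91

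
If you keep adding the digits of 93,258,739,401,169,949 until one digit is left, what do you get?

8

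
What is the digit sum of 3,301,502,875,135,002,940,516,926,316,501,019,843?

3+3+0+1+5+0+2+8+7+5+1+3+5+0+0+2+9+4+0+5+1+6+9+2+6+3+1+6+5+0+1+0+1+9+8+4+3 = 128

128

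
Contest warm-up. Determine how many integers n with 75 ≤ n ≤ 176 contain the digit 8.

19

The integers in [75, 176] that contain the digit 8: 78, 80, 81, 82, 83, 84, …, 158, 168.
19 qualify.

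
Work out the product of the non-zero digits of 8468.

8×4×6×8 = 1536

1536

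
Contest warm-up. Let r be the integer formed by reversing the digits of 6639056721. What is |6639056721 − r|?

5362547355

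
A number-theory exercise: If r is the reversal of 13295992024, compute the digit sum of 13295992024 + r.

Reversal of 13295992024 is 42029959231; 13295992024 + 42029959231 = 55325951255.
Digit sum of 55325951255: 5+5+3+2+5+9+5+1+2+5+5 = 47.

47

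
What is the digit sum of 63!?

63! = 1982608315404440064116146708361898137544773690227268628106279599612729753600000000000000
Sum of its 88 digits: 333.

333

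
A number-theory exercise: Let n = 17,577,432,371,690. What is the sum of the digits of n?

62

1+7+5+7+7+4+3+2+3+7+1+6+9+0 = 62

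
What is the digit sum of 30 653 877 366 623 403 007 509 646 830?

3+0+6+5+3+8+7+7+3+6+6+6+2+3+4+0+3+0+0+7+5+0+9+6+4+6+8+3+0 = 120

120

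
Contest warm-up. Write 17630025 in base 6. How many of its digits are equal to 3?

17630025 in base 6 is 1425512253.
The digit 3 appears 1 time.

1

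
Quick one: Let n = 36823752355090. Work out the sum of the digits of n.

58

3+6+8+2+3+7+5+2+3+5+5+0+9+0 = 58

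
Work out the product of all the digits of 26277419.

2×6×2×7×7×4×1×9 = 42336

42336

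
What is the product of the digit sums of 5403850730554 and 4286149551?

2205

S(5403850730554) = 5+4+0+3+8+5+0+7+3+0+5+5+4 = 49.
S(4286149551) = 4+2+8+6+1+4+9+5+5+1 = 45.
49 · 45 = 2205.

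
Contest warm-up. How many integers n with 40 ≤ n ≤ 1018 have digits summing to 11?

The integers in [40, 1018] that have digits summing to 11: 47, 56, 65, 74, 83, 92, …, 911, 920.
67 qualify.

67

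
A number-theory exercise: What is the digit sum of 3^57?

108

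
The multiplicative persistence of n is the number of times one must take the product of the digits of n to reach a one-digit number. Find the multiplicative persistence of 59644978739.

2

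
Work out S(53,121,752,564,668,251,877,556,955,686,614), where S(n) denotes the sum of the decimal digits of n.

157

5+3+1+2+1+7+5+2+5+6+4+6+6+8+2+5+1+8+7+7+5+5+6+9+5+5+6+8+6+6+1+4 = 157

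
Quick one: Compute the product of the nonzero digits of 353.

45

3×5×3 = 45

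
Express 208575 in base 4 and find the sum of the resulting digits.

208575 in base 4 is 302322333.
Digit sum: 3+0+2+3+2+2+3+3+3 = 21.

21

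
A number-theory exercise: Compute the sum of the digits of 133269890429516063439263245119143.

1+3+3+2+6+9+8+9+0+4+2+9+5+1+6+0+6+3+4+3+9+2+6+3+2+4+5+1+1+9+1+4+3 = 134

134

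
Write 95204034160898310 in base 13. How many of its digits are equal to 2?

1

95204034160898310 in base 13 is 1B24465B8C685AAB.
The digit 2 appears 1 time.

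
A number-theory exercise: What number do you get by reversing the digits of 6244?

4426

Reversing 6244 gives 4426.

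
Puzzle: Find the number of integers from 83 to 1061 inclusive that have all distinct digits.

691

The integers in [83, 1061] that have all distinct digits: 83, 84, 85, 86, 87, 89, …, 1058, 1059.
691 qualify.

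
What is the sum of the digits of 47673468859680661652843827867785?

180

4+7+6+7+3+4+6+8+8+5+9+6+8+0+6+6+1+6+5+2+8+4+3+8+2+7+8+6+7+7+8+5 = 180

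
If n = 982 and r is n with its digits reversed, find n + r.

1271

Reverse of 982 is 289.
982 + 289 = 1271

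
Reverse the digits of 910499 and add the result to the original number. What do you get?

Reverse of 910499 is 994019.
910499 + 994019 = 1904518

1904518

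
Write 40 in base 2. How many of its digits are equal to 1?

2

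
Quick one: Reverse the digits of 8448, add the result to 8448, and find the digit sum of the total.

Reversal of 8448 is 8448; 8448 + 8448 = 16896.
Digit sum of 16896: 1+6+8+9+6 = 30.

30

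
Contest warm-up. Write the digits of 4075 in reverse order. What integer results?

5704

Reversing 4075 gives 5704.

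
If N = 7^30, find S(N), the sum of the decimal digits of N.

7^30 = 22539340290692258087863249
Sum of its 26 digits: 118.

118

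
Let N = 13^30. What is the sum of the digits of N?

163

13^30 = 2619995643649944960380551432833049
Sum of its 34 digits: 163.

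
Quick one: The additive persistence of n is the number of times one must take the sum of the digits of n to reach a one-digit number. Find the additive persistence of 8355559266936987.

8355559266936987 → 96 → 15 → 6 (3 steps)

3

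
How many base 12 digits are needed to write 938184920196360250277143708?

25

938184920196360250277143708 in base 12 is B97507A3352AA9B43582582A4, which has 25 digits.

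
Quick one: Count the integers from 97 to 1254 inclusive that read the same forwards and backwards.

94

The integers in [97, 1254] that read the same forwards and backwards: 99, 101, 111, 121, 131, 141, …, 1111, 1221.
94 qualify.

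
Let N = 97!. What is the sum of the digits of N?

648

97! = 96192759682482119853328425949563698712343813919172976158104477319333745612481875498805879175589072651261284189679678167647067832320000000000000000000000
Sum of its 152 digits: 648.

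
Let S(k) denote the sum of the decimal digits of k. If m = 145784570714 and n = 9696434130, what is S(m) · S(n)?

2385

S(145784570714) = 1+4+5+7+8+4+5+7+0+7+1+4 = 53.
S(9696434130) = 9+6+9+6+4+3+4+1+3+0 = 45.
53 · 45 = 2385.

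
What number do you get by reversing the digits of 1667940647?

Reversing 1667940647 gives 7460497661.

7460497661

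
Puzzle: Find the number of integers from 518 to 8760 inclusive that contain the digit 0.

2211

The integers in [518, 8760] that contain the digit 0: 520, 530, 540, 550, 560, 570, …, 8750, 8760.
2211 qualify.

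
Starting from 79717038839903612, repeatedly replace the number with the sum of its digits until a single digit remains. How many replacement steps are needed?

79717038839903612 → 83 → 11 → 2 (3 steps)

3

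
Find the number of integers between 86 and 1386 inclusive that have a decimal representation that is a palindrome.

96

The integers in [86, 1386] that have a decimal representation that is a palindrome: 88, 99, 101, 111, 121, 131, …, 1221, 1331.
96 qualify.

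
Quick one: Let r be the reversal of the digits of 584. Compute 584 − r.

99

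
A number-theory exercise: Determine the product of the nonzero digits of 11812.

1×1×8×1×2 = 16

16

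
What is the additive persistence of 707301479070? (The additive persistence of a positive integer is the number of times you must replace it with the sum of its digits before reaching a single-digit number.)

2

707301479070 → 45 → 9 (2 steps)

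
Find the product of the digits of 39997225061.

3×9×9×9×7×2×2×5×0×6×1 = 0

0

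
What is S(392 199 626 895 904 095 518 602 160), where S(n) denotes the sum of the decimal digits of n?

3+9+2+1+9+9+6+2+6+8+9+5+9+0+4+0+9+5+5+1+8+6+0+2+1+6+0 = 125

125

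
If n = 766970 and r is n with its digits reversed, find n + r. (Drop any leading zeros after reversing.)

846637

Reverse of 766970 is 79667.
766970 + 79667 = 846637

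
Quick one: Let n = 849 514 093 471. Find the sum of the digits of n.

55

8+4+9+5+1+4+0+9+3+4+7+1 = 55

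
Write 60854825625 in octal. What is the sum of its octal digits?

60854825625 in base 8 is 705316571231.
Digit sum: 7+0+5+3+1+6+5+7+1+2+3+1 = 41.

41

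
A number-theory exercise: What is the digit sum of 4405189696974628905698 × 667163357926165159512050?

196

4405189696974628905698 × 667163357926165159512050 = 2938981150535339382934060491933642907144660900
Sum of its 46 digits: 196.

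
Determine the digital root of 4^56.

The digital root of n equals n mod 9 (or 9 when 9 | n), so we need 4^56 mod 9.
4^56 ≡ 7 (mod 9), so the digital root is 7.

7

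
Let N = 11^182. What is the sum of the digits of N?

859

11^182 = 3415613322155337963230309019137886745993127517561754520913185138990948131801323816377387885451322873723593233174448247975661733714166602369191394857244862289589585090870729013103736973858921
Sum of its 190 digits: 859.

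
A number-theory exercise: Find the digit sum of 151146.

1+5+1+1+4+6 = 18

18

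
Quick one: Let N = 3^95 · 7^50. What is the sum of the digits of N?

3^95 · 7^50 = 3814355781081540313719812592919838367227553950975767138570683537354433581567920329811643
Sum of its 88 digits: 405.

405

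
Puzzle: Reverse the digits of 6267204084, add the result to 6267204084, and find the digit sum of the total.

Reversal of 6267204084 is 4804027626; 6267204084 + 4804027626 = 11071231710.
Digit sum of 11071231710: 1+1+0+7+1+2+3+1+7+1+0 = 24.

24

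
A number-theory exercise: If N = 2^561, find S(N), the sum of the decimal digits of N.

791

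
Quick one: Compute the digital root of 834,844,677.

6

8+3+4+8+4+4+6+7+7 = 51
5+1 = 6
(Equivalently, 834,844,677 mod 9 = 6.)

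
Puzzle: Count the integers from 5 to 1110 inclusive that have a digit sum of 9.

The integers in [5, 1110] that have a digit sum of 9: 9, 18, 27, 36, 45, 54, …, 1080, 1107.
65 qualify.

65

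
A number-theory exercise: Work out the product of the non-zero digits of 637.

6×3×7 = 126

126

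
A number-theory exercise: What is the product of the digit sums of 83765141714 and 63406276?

S(83765141714) = 8+3+7+6+5+1+4+1+7+1+4 = 47.
S(63406276) = 6+3+4+0+6+2+7+6 = 34.
47 · 34 = 1598.

1598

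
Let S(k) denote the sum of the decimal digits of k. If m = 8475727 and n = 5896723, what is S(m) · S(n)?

S(8475727) = 8+4+7+5+7+2+7 = 40.
S(5896723) = 5+8+9+6+7+2+3 = 40.
40 · 40 = 1600.

1600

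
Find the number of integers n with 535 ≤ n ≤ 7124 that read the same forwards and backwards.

109

The integers in [535, 7124] that read the same forwards and backwards: 535, 545, 555, 565, 575, 585, …, 7007, 7117.
109 qualify.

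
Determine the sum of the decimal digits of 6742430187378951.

6+7+4+2+4+3+0+1+8+7+3+7+8+9+5+1 = 75

75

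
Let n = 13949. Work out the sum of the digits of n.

26

1+3+9+4+9 = 26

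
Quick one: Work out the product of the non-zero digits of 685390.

6×8×5×3×9 = 6480

6480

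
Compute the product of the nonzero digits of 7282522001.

4480

7×2×8×2×5×2×2×1 = 4480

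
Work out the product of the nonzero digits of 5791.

5×7×9×1 = 315

315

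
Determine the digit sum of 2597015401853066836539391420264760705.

152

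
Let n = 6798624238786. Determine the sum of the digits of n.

76

6+7+9+8+6+2+4+2+3+8+7+8+6 = 76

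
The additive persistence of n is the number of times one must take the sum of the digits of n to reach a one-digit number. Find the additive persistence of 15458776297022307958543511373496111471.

15458776297022307958543511373496111471 → 163 → 10 → 1 (3 steps)

3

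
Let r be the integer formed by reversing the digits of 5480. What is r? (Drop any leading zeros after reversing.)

845

Reversing 5480 gives 845.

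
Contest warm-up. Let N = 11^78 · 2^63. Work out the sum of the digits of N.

11^78 · 2^63 = 15614179553301577227541991276288160781021617285985308541101328718188362130192788848024707362820456448
Sum of its 101 digits: 431.

431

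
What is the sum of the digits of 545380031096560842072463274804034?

5+4+5+3+8+0+0+3+1+0+9+6+5+6+0+8+4+2+0+7+2+4+6+3+2+7+4+8+0+4+0+3+4 = 123

123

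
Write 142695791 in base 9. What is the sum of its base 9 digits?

39

142695791 in base 9 is 327450738.
Digit sum: 3+2+7+4+5+0+7+3+8 = 39.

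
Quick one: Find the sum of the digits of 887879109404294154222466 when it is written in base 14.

144

887879109404294154222466 in base 14 is A87D0A27954D539B93466.
Digit sum: 10+8+7+13+0+10+2+7+9+5+4+13+5+3+9+11+9+3+4+6+6 = 144.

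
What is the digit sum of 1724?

14

1+7+2+4 = 14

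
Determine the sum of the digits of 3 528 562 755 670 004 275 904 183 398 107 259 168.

3+5+2+8+5+6+2+7+5+5+6+7+0+0+0+4+2+7+5+9+0+4+1+8+3+3+9+8+1+0+7+2+5+9+1+6+8 = 163

163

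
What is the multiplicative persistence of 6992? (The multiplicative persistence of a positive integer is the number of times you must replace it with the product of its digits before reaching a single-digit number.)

6992 → 972 → 126 → 12 → 2 (4 steps)

4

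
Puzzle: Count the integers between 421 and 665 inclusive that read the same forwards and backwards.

The integers in [421, 665] that read the same forwards and backwards: 424, 434, 444, 454, 464, 474, …, 646, 656.
24 qualify.

24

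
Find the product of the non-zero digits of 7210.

14

7×2×1 = 14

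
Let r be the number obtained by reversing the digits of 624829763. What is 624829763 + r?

992758189

Reverse of 624829763 is 367928426.
624829763 + 367928426 = 992758189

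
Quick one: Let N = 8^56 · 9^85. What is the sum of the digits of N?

8^56 · 9^85 = 482672520068406006971787759454706882874775030075626420148430076009920227675233566055752864434607078397618888403014068973599660703744
Sum of its 132 digits: 594.

594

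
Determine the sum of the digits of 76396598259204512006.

89

7+6+3+9+6+5+9+8+2+5+9+2+0+4+5+1+2+0+0+6 = 89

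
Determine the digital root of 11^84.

The digital root of n equals n mod 9 (or 9 when 9 | n), so we need 11^84 mod 9.
11^84 ≡ 1 (mod 9), so the digital root is 1.

1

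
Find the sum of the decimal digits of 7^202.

790

7^202 = 512630076274403501575926080979023869331140238958341449337556864117721162603788850336944748130558838464360197164374769394529095836840495968219386959099651010197235349880049
Sum of its 171 digits: 790.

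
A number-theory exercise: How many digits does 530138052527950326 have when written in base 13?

16

530138052527950326 in base 13 is A484764ACA204B55, which has 16 digits.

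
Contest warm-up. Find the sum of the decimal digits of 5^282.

928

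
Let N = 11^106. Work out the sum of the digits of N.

538

11^106 = 244131953773478807896468655189242890169956148450713456327714069187732377528196957404677087520477124569203977561
Sum of its 111 digits: 538.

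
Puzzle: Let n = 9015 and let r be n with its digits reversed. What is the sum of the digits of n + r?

Reversal of 9015 is 5109; 9015 + 5109 = 14124.
Digit sum of 14124: 1+4+1+2+4 = 12.

12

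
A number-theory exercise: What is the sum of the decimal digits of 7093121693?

7+0+9+3+1+2+1+6+9+3 = 41

41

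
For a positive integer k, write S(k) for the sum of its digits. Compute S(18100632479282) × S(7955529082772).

3604

S(18100632479282) = 1+8+1+0+0+6+3+2+4+7+9+2+8+2 = 53.
S(7955529082772) = 7+9+5+5+5+2+9+0+8+2+7+7+2 = 68.
53 · 68 = 3604.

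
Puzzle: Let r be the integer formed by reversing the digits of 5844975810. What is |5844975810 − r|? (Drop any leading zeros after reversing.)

5659181325

Reverse of 5844975810 is 185794485.
|5844975810 − 185794485| = 5659181325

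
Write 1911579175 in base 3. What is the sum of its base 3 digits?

27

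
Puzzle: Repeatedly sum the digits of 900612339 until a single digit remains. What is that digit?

6

9+0+0+6+1+2+3+3+9 = 33
3+3 = 6
(Equivalently, 900612339 mod 9 = 6.)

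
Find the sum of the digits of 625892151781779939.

99

6+2+5+8+9+2+1+5+1+7+8+1+7+7+9+9+3+9 = 99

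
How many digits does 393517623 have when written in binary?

29

393517623 in base 2 is 10111011101001001101000110111, which has 29 digits.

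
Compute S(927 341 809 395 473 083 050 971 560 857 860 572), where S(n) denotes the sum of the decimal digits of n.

9+2+7+3+4+1+8+0+9+3+9+5+4+7+3+0+8+3+0+5+0+9+7+1+5+6+0+8+5+7+8+6+0+5+7+2 = 166

166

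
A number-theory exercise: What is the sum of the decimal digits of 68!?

342

68! = 2480035542436830599600990418569171581047399201355367672371710738018221445712183296000000000000000
Sum of its 97 digits: 342.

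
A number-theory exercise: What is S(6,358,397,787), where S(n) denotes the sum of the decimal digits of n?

6+3+5+8+3+9+7+7+8+7 = 63

63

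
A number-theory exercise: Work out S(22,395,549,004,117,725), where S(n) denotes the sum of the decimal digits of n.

66

2+2+3+9+5+5+4+9+0+0+4+1+1+7+7+2+5 = 66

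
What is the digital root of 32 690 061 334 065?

3+2+6+9+0+0+6+1+3+3+4+0+6+5 = 48
4+8 = 12
1+2 = 3
(Equivalently, 32 690 061 334 065 mod 9 = 3.)

3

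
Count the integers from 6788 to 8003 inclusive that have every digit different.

The integers in [6788, 8003] that have every digit different: 6789, 6790, 6791, 6792, 6793, 6794, …, 7985, 7986.
624 qualify.

624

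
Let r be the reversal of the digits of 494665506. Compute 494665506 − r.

Reverse of 494665506 is 605566494.
494665506 − 605566494 = -110900988

-110900988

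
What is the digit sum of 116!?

729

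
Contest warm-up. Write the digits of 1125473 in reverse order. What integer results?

Reversing 1125473 gives 3745211.

3745211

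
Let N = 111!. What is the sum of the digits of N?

693

111! = 1762952551090244663872161047107075788761409536026565516041574063347346955087248316436555574598462315773196047662837978913145847497199871623320096254145331200000000000000000000000000
Sum of its 181 digits: 693.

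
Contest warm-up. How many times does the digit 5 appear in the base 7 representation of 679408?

3

679408 in base 7 is 5526532.
The digit 5 appears 3 times.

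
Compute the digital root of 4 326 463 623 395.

4+3+2+6+4+6+3+6+2+3+3+9+5 = 56
5+6 = 11
1+1 = 2
(Equivalently, 4 326 463 623 395 mod 9 = 2.)

2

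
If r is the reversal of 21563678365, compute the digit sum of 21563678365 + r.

Reversal of 21563678365 is 56387636512; 21563678365 + 56387636512 = 77951314877.
Digit sum of 77951314877: 7+7+9+5+1+3+1+4+8+7+7 = 59.

59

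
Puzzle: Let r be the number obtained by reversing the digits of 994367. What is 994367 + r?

Reverse of 994367 is 763499.
994367 + 763499 = 1757866

1757866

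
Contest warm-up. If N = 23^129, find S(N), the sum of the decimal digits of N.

23^129 = 46014090918489079891353709935215457573732838899984914597517663648396755265936471662913864204117975946258171512598451129072162163264819079957320449939857150752840874855389527063
Sum of its 176 digits: 863.

863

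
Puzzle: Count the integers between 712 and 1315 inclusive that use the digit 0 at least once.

195

The integers in [712, 1315] that use the digit 0 at least once: 720, 730, 740, 750, 760, 770, …, 1309, 1310.
195 qualify.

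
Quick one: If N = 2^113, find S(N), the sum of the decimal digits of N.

158

2^113 = 10384593717069655257060992658440192
Sum of its 35 digits: 158.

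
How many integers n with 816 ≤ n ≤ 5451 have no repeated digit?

The integers in [816, 5451] that have no repeated digit: 816, 817, 819, 820, 821, 823, …, 5438, 5439.
2399 qualify.

2399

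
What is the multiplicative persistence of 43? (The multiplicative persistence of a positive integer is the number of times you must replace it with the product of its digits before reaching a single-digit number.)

2

43 → 12 → 2 (2 steps)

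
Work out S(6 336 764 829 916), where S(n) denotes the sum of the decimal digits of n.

6+3+3+6+7+6+4+8+2+9+9+1+6 = 70

70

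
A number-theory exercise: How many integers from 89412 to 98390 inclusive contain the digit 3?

The integers in [89412, 98390] that contain the digit 3: 89413, 89423, 89430, 89431, 89432, 89433, …, 98389, 98390.
3158 qualify.

3158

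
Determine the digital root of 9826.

9+8+2+6 = 25
2+5 = 7

7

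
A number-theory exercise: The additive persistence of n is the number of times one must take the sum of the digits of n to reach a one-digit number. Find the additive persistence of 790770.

790770 → 30 → 3 (2 steps)

2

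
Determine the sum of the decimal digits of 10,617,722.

26

1+0+6+1+7+7+2+2 = 26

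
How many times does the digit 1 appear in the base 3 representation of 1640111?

3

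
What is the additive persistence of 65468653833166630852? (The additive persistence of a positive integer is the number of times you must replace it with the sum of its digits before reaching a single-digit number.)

65468653833166630852 → 94 → 13 → 4 (3 steps)

3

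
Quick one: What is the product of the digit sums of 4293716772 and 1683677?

S(4293716772) = 4+2+9+3+7+1+6+7+7+2 = 48.
S(1683677) = 1+6+8+3+6+7+7 = 38.
48 · 38 = 1824.

1824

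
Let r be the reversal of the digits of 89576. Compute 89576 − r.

Reverse of 89576 is 67598.
89576 − 67598 = 21978

21978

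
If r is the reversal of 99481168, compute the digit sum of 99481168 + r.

56

Reversal of 99481168 is 86118499; 99481168 + 86118499 = 185599667.
Digit sum of 185599667: 1+8+5+5+9+9+6+6+7 = 56.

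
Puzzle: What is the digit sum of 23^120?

721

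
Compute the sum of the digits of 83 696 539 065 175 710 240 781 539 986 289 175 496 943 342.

8+3+6+9+6+5+3+9+0+6+5+1+7+5+7+1+0+2+4+0+7+8+1+5+3+9+9+8+6+2+8+9+1+7+5+4+9+6+9+4+3+3+4+2 = 219

219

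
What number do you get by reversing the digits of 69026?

62096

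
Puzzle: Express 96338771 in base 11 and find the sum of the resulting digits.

96338771 in base 11 is 4A420821.
Digit sum: 4+10+4+2+0+8+2+1 = 31.

31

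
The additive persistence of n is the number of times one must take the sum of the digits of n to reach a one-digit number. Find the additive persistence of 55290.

2

55290 → 21 → 3 (2 steps)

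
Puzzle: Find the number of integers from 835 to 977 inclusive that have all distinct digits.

The integers in [835, 977] that have all distinct digits: 835, 836, 837, 839, 840, 841, …, 975, 976.
107 qualify.

107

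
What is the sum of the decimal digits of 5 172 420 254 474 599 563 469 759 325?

5+1+7+2+4+2+0+2+5+4+4+7+4+5+9+9+5+6+3+4+6+9+7+5+9+3+2+5 = 134

134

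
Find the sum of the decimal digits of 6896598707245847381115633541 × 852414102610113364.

6896598707245847381115633541 × 852414102610113364 = 5878757998099036926038549643735644434690741924
Sum of its 46 digits: 241.

241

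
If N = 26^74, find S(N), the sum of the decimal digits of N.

478

26^74 = 510537620433483722170455966228587851543655706629459028055829988939246050911751772953373370168110770814976
Sum of its 105 digits: 478.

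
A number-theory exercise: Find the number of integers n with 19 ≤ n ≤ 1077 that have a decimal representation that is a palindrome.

The integers in [19, 1077] that have a decimal representation that is a palindrome: 22, 33, 44, 55, 66, 77, …, 999, 1001.
99 qualify.

99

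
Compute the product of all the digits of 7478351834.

7×4×7×8×3×5×1×8×3×4 = 2257920

2257920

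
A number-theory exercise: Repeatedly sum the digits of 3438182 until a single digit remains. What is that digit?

3+4+3+8+1+8+2 = 29
2+9 = 11
1+1 = 2
(Equivalently, 3438182 mod 9 = 2.)

2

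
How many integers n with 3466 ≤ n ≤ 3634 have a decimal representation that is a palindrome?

1

The integers in [3466, 3634] that have a decimal representation that is a palindrome: 3553.
1 qualifies.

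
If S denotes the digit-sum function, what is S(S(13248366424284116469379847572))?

10

First digit sum: 136.
1+3+6 = 10.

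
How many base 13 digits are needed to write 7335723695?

9

7335723695 in base 13 is 8CBA31011, which has 9 digits.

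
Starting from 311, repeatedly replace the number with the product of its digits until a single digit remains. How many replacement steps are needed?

311 → 3 (1 step)

1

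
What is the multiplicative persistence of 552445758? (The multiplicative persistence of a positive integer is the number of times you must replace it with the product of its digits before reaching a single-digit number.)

552445758 → 1120000 → 0 (2 steps)

2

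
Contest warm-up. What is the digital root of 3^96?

9

The digital root of n equals n mod 9 (or 9 when 9 | n), so we need 3^96 mod 9.
3^96 ≡ 0 (mod 9), so the digital root is 9.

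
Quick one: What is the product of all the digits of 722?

28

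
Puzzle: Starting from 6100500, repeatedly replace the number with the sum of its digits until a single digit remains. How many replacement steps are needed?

6100500 → 12 → 3 (2 steps)

2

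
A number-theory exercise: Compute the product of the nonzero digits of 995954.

72900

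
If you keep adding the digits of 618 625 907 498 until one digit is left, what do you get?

2

6+1+8+6+2+5+9+0+7+4+9+8 = 65
6+5 = 11
1+1 = 2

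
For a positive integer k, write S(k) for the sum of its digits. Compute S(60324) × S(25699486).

S(60324) = 6+0+3+2+4 = 15.
S(25699486) = 2+5+6+9+9+4+8+6 = 49.
15 · 49 = 735.

735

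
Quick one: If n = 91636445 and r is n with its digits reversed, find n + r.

Reverse of 91636445 is 54463619.
91636445 + 54463619 = 146100064

146100064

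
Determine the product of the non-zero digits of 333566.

4860

3×3×3×5×6×6 = 4860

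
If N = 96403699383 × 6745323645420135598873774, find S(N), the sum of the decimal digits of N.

150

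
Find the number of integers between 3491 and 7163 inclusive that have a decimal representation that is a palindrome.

37

The integers in [3491, 7163] that have a decimal representation that is a palindrome: 3553, 3663, 3773, 3883, 3993, 4004, …, 7007, 7117.
37 qualify.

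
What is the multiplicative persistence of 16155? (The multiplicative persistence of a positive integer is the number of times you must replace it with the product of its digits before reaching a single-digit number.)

2

16155 → 150 → 0 (2 steps)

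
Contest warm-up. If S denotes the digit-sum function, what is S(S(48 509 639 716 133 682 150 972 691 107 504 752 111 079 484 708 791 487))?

13

First digit sum: 238.
2+3+8 = 13.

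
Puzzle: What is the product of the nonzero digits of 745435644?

7×4×5×4×3×5×6×4×4 = 806400

806400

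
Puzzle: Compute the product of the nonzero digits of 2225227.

1120

2×2×2×5×2×2×7 = 1120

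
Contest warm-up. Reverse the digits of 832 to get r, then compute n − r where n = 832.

594

Reverse of 832 is 238.
832 − 238 = 594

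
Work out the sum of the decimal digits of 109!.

657

109! = 144385958320249358220488210246279753379312820313396029159834075622223337844983482099636001195615259277084033387619818092804737714758384244334160217374720000000000000000000000000
Sum of its 177 digits: 657.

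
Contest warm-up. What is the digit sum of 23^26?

23^26 = 254052654154149545721997685422868689
Sum of its 36 digits: 178.

178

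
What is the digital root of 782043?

6

7+8+2+0+4+3 = 24
2+4 = 6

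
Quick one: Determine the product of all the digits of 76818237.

7×6×8×1×8×2×3×7 = 112896

112896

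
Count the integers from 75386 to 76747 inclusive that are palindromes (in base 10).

13

The integers in [75386, 76747] that are palindromes (in base 10): 75457, 75557, 75657, 75757, 75857, 75957, …, 76567, 76667.
13 qualify.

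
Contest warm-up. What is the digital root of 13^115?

The digital root of n equals n mod 9 (or 9 when 9 | n), so we need 13^115 mod 9.
13^115 ≡ 4 (mod 9), so the digital root is 4.

4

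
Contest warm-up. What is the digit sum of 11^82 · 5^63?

542

11^82 · 5^63 = 2687264754955736067750133484566834853007067467034482552029413027086813791200434230039347134610938638843435910530388355255126953125
Sum of its 130 digits: 542.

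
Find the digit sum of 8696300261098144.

67

8+6+9+6+3+0+0+2+6+1+0+9+8+1+4+4 = 67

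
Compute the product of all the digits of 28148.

512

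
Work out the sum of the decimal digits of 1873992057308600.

1+8+7+3+9+9+2+0+5+7+3+0+8+6+0+0 = 68

68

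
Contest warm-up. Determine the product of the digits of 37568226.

120960

3×7×5×6×8×2×2×6 = 120960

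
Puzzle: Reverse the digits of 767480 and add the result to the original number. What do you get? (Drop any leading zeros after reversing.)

852247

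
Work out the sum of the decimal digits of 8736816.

39

8+7+3+6+8+1+6 = 39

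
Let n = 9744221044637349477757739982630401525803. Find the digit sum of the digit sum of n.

10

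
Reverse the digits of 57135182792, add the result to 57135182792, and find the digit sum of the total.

64

Reversal of 57135182792 is 29728153175; 57135182792 + 29728153175 = 86863335967.
Digit sum of 86863335967: 8+6+8+6+3+3+3+5+9+6+7 = 64.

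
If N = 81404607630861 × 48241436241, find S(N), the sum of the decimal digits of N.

117

81404607630861 × 48241436241 = 3927075188747802995433501
Sum of its 25 digits: 117.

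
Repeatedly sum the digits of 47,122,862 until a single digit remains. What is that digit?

4+7+1+2+2+8+6+2 = 32
3+2 = 5

5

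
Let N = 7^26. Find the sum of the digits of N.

7^26 = 9387480337647754305649
Sum of its 22 digits: 112.

112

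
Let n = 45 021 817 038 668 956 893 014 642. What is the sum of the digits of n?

116

4+5+0+2+1+8+1+7+0+3+8+6+6+8+9+5+6+8+9+3+0+1+4+6+4+2 = 116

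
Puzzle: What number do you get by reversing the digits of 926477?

774629

Reversing 926477 gives 774629.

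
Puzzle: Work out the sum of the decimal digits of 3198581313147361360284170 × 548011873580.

3198581313147361360284170 × 548011873580 = 1752860538215862185682625402915228600
Sum of its 37 digits: 151.

151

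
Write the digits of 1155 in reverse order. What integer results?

Reversing 1155 gives 5511.

5511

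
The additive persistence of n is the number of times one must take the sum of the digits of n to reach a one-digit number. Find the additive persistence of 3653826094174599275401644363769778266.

3653826094174599275401644363769778266 → 184 → 13 → 4 (3 steps)

3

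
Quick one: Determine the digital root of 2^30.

1

The digital root of n equals n mod 9 (or 9 when 9 | n), so we need 2^30 mod 9.
2^30 ≡ 1 (mod 9), so the digital root is 1.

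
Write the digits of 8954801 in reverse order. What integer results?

Reversing 8954801 gives 1084598.

1084598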